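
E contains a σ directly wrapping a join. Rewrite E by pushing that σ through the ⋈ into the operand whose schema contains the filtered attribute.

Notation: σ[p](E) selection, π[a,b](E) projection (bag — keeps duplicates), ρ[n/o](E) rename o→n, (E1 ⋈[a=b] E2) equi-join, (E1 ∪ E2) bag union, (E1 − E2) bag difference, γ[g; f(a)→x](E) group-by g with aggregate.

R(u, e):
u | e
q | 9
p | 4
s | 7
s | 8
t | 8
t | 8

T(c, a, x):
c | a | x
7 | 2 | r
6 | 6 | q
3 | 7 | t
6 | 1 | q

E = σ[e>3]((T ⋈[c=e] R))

σ filters on e, owned by the right side.
E' = (T ⋈[c=e] σ[e>3](R))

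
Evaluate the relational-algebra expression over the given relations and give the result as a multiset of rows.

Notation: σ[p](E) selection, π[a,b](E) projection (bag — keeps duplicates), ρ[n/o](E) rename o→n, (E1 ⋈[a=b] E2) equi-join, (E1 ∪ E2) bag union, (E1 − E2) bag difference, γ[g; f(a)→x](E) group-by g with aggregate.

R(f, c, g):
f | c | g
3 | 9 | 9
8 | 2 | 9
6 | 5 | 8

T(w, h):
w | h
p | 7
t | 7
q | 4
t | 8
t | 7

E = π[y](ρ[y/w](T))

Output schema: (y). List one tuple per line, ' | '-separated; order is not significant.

Subexpression sizes:
  T → 5
  ρ[y/w](T) → 5
  π[y](ρ[y/w](T)) → 5

== RESULT ==
y
p
q
t
t
t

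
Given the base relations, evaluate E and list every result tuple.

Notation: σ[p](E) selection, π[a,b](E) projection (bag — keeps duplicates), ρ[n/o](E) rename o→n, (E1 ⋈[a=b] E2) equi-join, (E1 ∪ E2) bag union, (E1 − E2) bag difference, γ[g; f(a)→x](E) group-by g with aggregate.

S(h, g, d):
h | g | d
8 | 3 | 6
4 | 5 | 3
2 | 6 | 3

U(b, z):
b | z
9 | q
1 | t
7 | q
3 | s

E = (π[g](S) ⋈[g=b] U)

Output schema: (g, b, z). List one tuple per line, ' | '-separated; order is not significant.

Row counts bottom-up:
  S → 3
  π[g](S) → 3
  U → 4
  (π[g](S) ⋈[g=b] U) → 1

== RESULT ==
g | b | z
3 | 3 | s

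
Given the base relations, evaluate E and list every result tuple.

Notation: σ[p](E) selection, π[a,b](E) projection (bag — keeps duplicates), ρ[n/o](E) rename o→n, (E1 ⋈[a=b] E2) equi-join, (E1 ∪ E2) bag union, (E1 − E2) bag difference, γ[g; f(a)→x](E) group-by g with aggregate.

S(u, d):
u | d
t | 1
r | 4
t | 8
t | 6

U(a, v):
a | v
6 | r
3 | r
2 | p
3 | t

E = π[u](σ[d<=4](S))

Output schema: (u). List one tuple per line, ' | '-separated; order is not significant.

Row counts bottom-up:
  S → 4
  σ[d<=4](S) → 2
  π[u](σ[d<=4](S)) → 2

== RESULT ==
u
r
t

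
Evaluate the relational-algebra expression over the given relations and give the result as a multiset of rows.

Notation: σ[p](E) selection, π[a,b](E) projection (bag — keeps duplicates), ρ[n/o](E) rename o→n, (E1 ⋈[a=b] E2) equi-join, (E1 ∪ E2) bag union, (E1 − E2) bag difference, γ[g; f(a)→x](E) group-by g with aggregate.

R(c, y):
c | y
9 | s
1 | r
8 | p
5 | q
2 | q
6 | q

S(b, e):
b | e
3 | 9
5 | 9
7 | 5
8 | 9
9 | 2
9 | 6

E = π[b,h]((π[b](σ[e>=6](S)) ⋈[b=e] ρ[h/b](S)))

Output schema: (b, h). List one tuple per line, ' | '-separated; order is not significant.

Subexpression sizes:
  S → 6
  σ[e>=6](S) → 4
  π[b](σ[e>=6](S)) → 4
  S → 6
  ρ[h/b](S) → 6
  (π[b](σ[e>=6](S)) ⋈[b=e] ρ[h/b](S)) → 4
  π[b,h]((π[b](σ[e>=6](S)) ⋈[b=e] ρ[h/b](S))) → 4

== RESULT ==
b | h
5 | 7
9 | 3
9 | 5
9 | 8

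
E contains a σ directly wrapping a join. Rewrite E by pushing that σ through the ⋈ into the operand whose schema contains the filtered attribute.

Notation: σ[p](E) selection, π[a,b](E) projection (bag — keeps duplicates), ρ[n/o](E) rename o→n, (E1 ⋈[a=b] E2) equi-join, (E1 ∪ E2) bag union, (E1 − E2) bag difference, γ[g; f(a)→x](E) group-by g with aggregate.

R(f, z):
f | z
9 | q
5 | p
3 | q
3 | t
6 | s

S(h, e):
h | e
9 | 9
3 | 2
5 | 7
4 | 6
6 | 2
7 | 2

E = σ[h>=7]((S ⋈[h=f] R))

σ filters on h, owned by the left side.
E' = (σ[h>=7](S) ⋈[h=f] R)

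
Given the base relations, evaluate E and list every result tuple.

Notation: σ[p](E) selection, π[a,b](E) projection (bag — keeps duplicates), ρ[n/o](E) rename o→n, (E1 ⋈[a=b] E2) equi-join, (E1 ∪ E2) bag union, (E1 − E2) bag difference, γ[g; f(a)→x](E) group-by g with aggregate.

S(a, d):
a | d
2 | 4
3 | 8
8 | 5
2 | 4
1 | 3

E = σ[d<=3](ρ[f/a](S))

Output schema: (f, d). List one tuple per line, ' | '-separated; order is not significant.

Stepwise |·|:
  S → 5
  ρ[f/a](S) → 5
  σ[d<=3](ρ[f/a](S)) → 1

== RESULT ==
f | d
1 | 3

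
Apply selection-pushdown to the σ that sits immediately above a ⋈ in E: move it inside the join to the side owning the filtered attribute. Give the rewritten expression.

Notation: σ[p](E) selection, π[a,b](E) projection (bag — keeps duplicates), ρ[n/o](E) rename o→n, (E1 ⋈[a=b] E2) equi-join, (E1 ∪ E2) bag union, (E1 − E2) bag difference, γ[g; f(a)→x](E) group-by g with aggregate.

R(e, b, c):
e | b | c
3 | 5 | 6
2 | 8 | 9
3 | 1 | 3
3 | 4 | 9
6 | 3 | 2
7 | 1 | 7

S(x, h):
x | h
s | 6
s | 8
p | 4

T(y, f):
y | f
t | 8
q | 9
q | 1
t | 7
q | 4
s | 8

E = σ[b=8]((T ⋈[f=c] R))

σ filters on b, owned by the right side.
E' = (T ⋈[f=c] σ[b=8](R))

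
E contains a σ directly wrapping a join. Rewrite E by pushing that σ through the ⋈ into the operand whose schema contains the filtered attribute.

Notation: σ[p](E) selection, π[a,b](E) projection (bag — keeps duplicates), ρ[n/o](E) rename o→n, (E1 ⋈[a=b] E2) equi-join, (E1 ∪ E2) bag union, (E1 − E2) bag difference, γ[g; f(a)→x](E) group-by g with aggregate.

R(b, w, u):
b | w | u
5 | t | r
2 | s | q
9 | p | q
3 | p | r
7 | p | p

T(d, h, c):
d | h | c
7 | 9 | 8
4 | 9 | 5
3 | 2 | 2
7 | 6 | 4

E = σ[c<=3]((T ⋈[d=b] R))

σ filters on c, owned by the left side.
E' = (σ[c<=3](T) ⋈[d=b] R)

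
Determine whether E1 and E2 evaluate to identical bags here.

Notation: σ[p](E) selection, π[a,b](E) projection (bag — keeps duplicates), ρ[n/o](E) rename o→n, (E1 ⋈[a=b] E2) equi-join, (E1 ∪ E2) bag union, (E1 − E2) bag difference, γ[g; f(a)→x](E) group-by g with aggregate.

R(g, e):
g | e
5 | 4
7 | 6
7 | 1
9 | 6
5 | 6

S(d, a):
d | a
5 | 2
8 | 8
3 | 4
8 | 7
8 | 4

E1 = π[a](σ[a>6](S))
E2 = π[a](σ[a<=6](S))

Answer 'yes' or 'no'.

E1 row counts bottom-up:
  S → 5
  σ[a>6](S) → 2
  π[a](σ[a>6](S)) → 2
E2 row counts bottom-up:
  S → 5
  σ[a<=6](S) → 3
  π[a](σ[a<=6](S)) → 3

E1 result:
a
7
8
E2 result:
a
2
4
4
Witness: (7,) appears 1× in E1 but 0× in E2.

no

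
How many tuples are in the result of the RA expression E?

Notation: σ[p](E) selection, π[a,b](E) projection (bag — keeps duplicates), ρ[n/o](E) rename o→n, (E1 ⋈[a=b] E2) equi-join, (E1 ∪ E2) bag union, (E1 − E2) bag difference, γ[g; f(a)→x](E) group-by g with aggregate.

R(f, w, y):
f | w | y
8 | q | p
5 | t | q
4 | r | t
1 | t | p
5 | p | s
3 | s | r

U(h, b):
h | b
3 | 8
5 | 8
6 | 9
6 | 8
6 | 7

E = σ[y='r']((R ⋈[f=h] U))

Per-node cardinality:
  R → 6
  U → 5
  (R ⋈[f=h] U) → 3
  σ[y='r']((R ⋈[f=h] U)) → 1

|E| = 1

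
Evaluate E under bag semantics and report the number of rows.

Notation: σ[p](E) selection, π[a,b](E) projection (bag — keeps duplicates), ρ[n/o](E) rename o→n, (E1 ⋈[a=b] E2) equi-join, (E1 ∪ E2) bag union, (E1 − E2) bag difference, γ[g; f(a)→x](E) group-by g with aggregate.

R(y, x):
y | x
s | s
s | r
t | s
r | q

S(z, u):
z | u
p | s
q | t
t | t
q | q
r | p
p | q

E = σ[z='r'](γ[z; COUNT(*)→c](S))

Stepwise |·|:
  S → 6
  γ[z; COUNT(*)→c](S) → 4
  σ[z='r'](γ[z; COUNT(*)→c](S)) → 1

|E| = 1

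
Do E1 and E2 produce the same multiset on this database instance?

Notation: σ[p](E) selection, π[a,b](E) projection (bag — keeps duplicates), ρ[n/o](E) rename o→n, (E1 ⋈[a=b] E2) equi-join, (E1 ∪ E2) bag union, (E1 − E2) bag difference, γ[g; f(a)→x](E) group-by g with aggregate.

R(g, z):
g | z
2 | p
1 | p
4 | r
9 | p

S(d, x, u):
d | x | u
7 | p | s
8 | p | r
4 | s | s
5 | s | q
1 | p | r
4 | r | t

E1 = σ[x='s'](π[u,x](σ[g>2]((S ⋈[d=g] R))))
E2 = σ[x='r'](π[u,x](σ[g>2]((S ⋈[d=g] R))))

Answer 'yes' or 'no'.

E1 per-node cardinality:
  S → 6
  R → 4
  (S ⋈[d=g] R) → 3
  σ[g>2]((S ⋈[d=g] R)) → 2
  π[u,x](σ[g>2]((S ⋈[d=g] R))) → 2
  σ[x='s'](π[u,x](σ[g>2]((S ⋈[d=g] R)))) → 1
E2 per-node cardinality:
  S → 6
  R → 4
  (S ⋈[d=g] R) → 3
  σ[g>2]((S ⋈[d=g] R)) → 2
  π[u,x](σ[g>2]((S ⋈[d=g] R))) → 2
  σ[x='r'](π[u,x](σ[g>2]((S ⋈[d=g] R)))) → 1

E1 result:
u | x
s | s
E2 result:
u | x
t | r
Witness: ('s', 's') appears 1× in E1 but 0× in E2.

no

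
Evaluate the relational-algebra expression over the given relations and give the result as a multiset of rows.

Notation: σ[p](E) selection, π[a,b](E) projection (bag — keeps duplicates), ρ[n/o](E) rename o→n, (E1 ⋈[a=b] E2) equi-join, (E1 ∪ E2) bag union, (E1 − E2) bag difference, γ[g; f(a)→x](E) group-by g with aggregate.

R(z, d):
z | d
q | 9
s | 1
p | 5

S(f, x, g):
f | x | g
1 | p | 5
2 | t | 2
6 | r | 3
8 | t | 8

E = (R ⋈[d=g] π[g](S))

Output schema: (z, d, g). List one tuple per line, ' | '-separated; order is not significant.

Stepwise |·|:
  R → 3
  S → 4
  π[g](S) → 4
  (R ⋈[d=g] π[g](S)) → 1

== RESULT ==
z | d | g
p | 5 | 5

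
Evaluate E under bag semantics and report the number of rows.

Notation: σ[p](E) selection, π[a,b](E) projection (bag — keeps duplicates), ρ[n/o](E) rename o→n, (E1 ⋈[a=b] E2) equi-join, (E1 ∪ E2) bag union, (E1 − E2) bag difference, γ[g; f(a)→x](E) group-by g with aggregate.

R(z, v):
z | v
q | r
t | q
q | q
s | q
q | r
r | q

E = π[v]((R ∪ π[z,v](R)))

Row counts bottom-up:
  R → 6
  R → 6
  π[z,v](R) → 6
  (R ∪ π[z,v](R)) → 12
  π[v]((R ∪ π[z,v](R))) → 12

|E| = 12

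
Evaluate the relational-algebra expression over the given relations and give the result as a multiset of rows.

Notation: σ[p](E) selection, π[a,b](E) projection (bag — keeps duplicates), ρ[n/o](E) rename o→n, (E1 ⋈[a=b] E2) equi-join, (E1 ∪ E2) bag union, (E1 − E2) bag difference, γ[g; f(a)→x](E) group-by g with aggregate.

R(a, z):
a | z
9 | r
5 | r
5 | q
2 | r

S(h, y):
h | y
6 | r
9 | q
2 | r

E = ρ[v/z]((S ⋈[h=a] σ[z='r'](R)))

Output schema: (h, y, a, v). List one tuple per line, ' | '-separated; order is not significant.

Subexpression sizes:
  S → 3
  R → 4
  σ[z='r'](R) → 3
  (S ⋈[h=a] σ[z='r'](R)) → 2
  ρ[v/z]((S ⋈[h=a] σ[z='r'](R))) → 2

== RESULT ==
h | y | a | v
2 | r | 2 | r
9 | q | 9 | r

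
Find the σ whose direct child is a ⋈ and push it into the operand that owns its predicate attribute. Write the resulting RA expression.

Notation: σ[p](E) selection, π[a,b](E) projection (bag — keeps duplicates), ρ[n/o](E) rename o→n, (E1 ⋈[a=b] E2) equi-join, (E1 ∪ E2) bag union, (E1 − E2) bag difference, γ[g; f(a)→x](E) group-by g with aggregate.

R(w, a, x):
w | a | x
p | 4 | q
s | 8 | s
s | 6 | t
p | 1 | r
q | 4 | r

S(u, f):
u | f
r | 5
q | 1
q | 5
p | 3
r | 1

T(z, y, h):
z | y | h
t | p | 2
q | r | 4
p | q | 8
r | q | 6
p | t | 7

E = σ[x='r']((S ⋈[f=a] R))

σ filters on x, owned by the right side.
E' = (S ⋈[f=a] σ[x='r'](R))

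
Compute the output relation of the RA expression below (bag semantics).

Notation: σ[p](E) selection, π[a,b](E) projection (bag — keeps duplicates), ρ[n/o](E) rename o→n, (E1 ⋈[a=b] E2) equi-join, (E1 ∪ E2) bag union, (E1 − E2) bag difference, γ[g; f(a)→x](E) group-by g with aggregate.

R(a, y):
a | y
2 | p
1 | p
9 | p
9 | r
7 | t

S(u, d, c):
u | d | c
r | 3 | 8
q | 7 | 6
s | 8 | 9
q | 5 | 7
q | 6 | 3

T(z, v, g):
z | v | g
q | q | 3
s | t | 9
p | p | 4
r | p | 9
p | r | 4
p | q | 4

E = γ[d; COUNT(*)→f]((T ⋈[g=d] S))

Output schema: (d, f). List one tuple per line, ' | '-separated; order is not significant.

Subexpression sizes:
  T → 6
  S → 5
  (T ⋈[g=d] S) → 1
  γ[d; COUNT(*)→f]((T ⋈[g=d] S)) → 1

== RESULT ==
d | f
3 | 1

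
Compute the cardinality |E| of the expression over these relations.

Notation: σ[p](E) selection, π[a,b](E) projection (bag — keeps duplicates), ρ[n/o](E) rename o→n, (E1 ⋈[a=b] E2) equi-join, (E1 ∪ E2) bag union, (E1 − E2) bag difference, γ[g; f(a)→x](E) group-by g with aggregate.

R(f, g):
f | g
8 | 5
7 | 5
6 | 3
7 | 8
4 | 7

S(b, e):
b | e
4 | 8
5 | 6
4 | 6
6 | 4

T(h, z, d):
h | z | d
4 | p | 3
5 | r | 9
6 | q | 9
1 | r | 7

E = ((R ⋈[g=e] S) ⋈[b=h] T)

Per-node cardinality:
  R → 5
  S → 4
  (R ⋈[g=e] S) → 1
  T → 4
  ((R ⋈[g=e] S) ⋈[b=h] T) → 1

|E| = 1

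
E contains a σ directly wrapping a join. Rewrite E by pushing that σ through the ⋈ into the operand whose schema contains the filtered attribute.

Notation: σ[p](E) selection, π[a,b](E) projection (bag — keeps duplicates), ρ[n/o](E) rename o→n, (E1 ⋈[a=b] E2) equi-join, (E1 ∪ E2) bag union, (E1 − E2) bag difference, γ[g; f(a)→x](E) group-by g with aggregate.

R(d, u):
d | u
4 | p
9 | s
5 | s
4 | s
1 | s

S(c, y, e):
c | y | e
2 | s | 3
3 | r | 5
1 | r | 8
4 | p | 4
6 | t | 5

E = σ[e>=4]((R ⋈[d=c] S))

σ filters on e, owned by the right side.
E' = (R ⋈[d=c] σ[e>=4](S))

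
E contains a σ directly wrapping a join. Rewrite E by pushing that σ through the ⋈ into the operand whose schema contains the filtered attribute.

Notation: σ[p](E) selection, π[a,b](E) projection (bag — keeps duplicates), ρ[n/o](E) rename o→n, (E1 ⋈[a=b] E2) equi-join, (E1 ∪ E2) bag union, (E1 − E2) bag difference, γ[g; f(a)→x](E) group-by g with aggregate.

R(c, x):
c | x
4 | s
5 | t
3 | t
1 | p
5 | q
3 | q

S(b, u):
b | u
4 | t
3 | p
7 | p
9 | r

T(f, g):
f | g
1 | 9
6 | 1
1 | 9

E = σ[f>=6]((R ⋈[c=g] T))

σ filters on f, owned by the right side.
E' = (R ⋈[c=g] σ[f>=6](T))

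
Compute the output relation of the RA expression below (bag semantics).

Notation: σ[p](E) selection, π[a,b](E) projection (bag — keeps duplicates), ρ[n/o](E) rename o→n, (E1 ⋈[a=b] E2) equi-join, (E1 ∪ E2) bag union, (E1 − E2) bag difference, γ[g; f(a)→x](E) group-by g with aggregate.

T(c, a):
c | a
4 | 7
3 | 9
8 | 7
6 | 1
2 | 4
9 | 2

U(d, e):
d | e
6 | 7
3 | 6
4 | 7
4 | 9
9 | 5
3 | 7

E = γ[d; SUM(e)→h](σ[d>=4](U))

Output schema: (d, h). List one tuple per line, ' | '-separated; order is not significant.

Row counts bottom-up:
  U → 6
  σ[d>=4](U) → 4
  γ[d; SUM(e)→h](σ[d>=4](U)) → 3

== RESULT ==
d | h
4 | 16
6 | 7
9 | 5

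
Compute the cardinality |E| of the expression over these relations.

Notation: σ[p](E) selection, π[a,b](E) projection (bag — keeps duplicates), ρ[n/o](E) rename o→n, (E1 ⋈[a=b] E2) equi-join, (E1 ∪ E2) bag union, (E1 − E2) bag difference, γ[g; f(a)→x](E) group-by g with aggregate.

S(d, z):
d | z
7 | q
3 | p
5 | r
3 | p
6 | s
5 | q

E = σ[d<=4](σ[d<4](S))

Stepwise |·|:
  S → 6
  σ[d<4](S) → 2
  σ[d<=4](σ[d<4](S)) → 2

|E| = 2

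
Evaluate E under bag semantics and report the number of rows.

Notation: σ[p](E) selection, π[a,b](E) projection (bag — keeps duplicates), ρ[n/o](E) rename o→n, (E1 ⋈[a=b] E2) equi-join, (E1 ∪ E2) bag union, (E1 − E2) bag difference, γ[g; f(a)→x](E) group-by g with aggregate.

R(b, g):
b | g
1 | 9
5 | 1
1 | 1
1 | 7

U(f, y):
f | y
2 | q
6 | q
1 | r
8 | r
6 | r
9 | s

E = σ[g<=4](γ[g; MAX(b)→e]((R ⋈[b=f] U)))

Stepwise |·|:
  R → 4
  U → 6
  (R ⋈[b=f] U) → 3
  γ[g; MAX(b)→e]((R ⋈[b=f] U)) → 3
  σ[g<=4](γ[g; MAX(b)→e]((R ⋈[b=f] U))) → 1

|E| = 1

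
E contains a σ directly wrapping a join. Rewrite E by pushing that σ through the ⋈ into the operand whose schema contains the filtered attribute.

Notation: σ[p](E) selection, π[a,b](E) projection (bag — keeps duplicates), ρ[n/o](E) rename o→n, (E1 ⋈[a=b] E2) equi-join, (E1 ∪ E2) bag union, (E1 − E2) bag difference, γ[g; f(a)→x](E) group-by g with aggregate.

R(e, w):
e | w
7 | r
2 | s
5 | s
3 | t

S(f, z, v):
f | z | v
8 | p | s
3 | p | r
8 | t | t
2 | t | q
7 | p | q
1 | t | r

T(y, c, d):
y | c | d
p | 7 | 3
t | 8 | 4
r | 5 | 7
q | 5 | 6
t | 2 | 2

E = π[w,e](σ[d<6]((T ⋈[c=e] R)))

σ filters on d, owned by the left side.
E' = π[w,e]((σ[d<6](T) ⋈[c=e] R))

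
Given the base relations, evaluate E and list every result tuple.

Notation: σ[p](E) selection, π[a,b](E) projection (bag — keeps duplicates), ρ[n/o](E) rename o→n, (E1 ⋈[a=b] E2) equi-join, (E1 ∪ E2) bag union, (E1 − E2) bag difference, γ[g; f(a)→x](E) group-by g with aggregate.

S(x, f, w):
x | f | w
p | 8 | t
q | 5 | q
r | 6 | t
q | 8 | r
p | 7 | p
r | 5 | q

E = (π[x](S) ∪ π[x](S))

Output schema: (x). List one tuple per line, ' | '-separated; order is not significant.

Stepwise |·|:
  S → 6
  π[x](S) → 6
  S → 6
  π[x](S) → 6
  (π[x](S) ∪ π[x](S)) → 12

== RESULT ==
x
p
p
p
p
q
q
q
q
r
r
r
r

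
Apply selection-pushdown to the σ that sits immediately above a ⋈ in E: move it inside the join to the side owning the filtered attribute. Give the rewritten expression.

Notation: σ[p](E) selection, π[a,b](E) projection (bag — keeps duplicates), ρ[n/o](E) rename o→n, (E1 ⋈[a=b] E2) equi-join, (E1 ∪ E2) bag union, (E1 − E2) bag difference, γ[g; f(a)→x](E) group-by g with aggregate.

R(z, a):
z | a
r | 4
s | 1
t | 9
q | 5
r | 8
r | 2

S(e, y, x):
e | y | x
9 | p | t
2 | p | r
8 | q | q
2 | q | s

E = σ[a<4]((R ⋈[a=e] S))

σ filters on a, owned by the left side.
E' = (σ[a<4](R) ⋈[a=e] S)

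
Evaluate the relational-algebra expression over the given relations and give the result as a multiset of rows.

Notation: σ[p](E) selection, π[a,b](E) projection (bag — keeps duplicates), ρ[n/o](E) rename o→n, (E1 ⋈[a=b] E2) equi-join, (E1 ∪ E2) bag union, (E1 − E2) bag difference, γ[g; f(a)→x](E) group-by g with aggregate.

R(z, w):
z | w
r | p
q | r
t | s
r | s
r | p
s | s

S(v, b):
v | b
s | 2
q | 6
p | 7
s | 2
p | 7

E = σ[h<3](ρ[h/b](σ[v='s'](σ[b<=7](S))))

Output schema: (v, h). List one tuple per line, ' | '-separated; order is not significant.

Subexpression sizes:
  S → 5
  σ[b<=7](S) → 5
  σ[v='s'](σ[b<=7](S)) → 2
  ρ[h/b](σ[v='s'](σ[b<=7](S))) → 2
  σ[h<3](ρ[h/b](σ[v='s'](σ[b<=7](S)))) → 2

== RESULT ==
v | h
s | 2
s | 2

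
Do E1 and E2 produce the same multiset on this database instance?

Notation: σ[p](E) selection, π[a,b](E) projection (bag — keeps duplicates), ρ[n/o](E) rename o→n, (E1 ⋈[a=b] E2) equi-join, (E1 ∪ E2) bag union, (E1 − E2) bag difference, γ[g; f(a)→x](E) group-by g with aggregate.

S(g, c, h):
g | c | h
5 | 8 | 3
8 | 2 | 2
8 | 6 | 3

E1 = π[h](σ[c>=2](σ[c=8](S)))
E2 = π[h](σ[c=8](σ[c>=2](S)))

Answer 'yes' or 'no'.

E1 subexpression sizes:
  S → 3
  σ[c=8](S) → 1
  σ[c>=2](σ[c=8](S)) → 1
  π[h](σ[c>=2](σ[c=8](S))) → 1
E2 subexpression sizes:
  S → 3
  σ[c>=2](S) → 3
  σ[c=8](σ[c>=2](S)) → 1
  π[h](σ[c=8](σ[c>=2](S))) → 1

E1 and E2 produce the same multiset:
h
3

yes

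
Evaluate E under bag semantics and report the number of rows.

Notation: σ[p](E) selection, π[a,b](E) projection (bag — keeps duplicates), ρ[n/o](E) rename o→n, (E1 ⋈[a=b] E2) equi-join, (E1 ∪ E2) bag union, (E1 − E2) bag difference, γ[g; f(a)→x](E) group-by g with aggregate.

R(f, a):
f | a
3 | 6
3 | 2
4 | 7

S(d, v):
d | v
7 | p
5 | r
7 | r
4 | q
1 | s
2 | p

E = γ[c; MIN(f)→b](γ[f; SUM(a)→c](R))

Subexpression sizes:
  R → 3
  γ[f; SUM(a)→c](R) → 2
  γ[c; MIN(f)→b](γ[f; SUM(a)→c](R)) → 2

|E| = 2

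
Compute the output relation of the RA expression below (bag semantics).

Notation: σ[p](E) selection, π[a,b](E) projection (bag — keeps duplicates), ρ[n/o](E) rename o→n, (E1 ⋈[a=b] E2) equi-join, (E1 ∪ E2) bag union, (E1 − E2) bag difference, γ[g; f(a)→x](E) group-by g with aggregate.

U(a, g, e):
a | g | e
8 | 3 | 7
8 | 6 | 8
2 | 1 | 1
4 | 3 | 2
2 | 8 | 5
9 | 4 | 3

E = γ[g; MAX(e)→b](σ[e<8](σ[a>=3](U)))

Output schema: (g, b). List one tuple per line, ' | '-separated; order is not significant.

Subexpression sizes:
  U → 6
  σ[a>=3](U) → 4
  σ[e<8](σ[a>=3](U)) → 3
  γ[g; MAX(e)→b](σ[e<8](σ[a>=3](U))) → 2

== RESULT ==
g | b
3 | 7
4 | 3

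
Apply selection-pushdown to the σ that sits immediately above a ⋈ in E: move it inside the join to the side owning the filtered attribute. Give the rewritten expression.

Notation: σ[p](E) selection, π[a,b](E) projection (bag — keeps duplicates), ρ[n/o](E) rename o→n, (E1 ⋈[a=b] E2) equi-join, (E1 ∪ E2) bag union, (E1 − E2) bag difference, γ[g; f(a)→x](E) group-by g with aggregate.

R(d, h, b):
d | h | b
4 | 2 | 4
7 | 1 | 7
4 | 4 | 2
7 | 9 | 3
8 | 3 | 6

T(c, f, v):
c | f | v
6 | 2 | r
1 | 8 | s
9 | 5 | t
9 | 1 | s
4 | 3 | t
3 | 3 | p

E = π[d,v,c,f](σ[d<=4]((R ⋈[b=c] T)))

σ filters on d, owned by the left side.
E' = π[d,v,c,f]((σ[d<=4](R) ⋈[b=c] T))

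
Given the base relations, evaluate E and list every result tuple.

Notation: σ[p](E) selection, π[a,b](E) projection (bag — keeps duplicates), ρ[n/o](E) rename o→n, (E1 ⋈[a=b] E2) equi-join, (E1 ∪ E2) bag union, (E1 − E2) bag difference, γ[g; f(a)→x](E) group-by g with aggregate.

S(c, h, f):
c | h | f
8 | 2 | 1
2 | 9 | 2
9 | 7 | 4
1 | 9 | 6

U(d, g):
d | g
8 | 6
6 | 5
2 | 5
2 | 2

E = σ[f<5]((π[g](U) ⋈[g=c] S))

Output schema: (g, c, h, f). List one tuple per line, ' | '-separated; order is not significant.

Subexpression sizes:
  U → 4
  π[g](U) → 4
  S → 4
  (π[g](U) ⋈[g=c] S) → 1
  σ[f<5]((π[g](U) ⋈[g=c] S)) → 1

== RESULT ==
g | c | h | f
2 | 2 | 9 | 2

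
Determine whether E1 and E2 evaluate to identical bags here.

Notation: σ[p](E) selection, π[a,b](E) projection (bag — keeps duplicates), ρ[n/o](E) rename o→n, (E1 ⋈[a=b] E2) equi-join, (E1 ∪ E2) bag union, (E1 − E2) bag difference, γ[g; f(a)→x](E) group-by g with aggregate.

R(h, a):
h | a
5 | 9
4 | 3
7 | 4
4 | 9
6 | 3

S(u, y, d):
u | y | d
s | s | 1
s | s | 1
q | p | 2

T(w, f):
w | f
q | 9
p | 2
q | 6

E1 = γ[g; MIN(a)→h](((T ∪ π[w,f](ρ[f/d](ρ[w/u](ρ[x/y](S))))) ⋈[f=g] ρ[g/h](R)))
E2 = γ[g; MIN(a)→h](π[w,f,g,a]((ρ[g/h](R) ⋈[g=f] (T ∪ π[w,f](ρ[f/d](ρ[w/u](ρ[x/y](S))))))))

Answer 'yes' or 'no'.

E1 per-node cardinality:
  T → 3
  S → 3
  ρ[x/y](S) → 3
  ρ[w/u](ρ[x/y](S)) → 3
  ρ[f/d](ρ[w/u](ρ[x/y](S))) → 3
  π[w,f](ρ[f/d](ρ[w/u](ρ[x/y](S)))) → 3
  (T ∪ π[w,f](ρ[f/d](ρ[w/u](ρ[x/y](S))))) → 6
  R → 5
  ρ[g/h](R) → 5
  ((T ∪ π[w,f](ρ[f/d](ρ[w/u](ρ[x/y](S))))) ⋈[f=g] ρ[g/h](R)) → 1
  γ[g; MIN(a)→h](((T ∪ π[w,f](ρ[f/d](ρ[w/u](ρ[x/y](S))))) ⋈[f=g] ρ[g/h](R))) → 1
E2 per-node cardinality:
  R → 5
  ρ[g/h](R) → 5
  T → 3
  S → 3
  ρ[x/y](S) → 3
  ρ[w/u](ρ[x/y](S)) → 3
  ρ[f/d](ρ[w/u](ρ[x/y](S))) → 3
  π[w,f](ρ[f/d](ρ[w/u](ρ[x/y](S)))) → 3
  (T ∪ π[w,f](ρ[f/d](ρ[w/u](ρ[x/y](S))))) → 6
  (ρ[g/h](R) ⋈[g=f] (T ∪ π[w,f](ρ[f/d](ρ[w/u](ρ[x/y](S)))))) → 1
  π[w,f,g,a]((ρ[g/h](R) ⋈[g=f] (T ∪ π[w,f](ρ[f/d](ρ[w/u](ρ[x/y](S))))))) → 1
  γ[g; MIN(a)→h](π[w,f,g,a]((ρ[g/h](R) ⋈[g=f] (T ∪ π[w,f](ρ[f/d](ρ[w/u](ρ[x/y](S)))))))) → 1

E1 and E2 produce the same multiset:
g | h
6 | 3

yes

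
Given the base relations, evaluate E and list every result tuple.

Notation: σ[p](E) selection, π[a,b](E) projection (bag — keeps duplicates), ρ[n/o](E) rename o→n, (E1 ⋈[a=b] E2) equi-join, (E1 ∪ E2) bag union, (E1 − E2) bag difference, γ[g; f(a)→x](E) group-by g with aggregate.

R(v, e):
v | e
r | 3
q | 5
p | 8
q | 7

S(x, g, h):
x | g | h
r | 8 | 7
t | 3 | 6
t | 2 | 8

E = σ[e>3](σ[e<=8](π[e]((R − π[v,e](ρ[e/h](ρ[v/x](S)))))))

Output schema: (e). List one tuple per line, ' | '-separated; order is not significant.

Row counts bottom-up:
  R → 4
  S → 3
  ρ[v/x](S) → 3
  ρ[e/h](ρ[v/x](S)) → 3
  π[v,e](ρ[e/h](ρ[v/x](S))) → 3
  (R − π[v,e](ρ[e/h](ρ[v/x](S)))) → 4
  π[e]((R − π[v,e](ρ[e/h](ρ[v/x](S))))) → 4
  σ[e<=8](π[e]((R − π[v,e](ρ[e/h](ρ[v/x](S)))))) → 4
  σ[e>3](σ[e<=8](π[e]((R − π[v,e](ρ[e/h](ρ[v/x](S))))))) → 3

== RESULT ==
e
5
7
8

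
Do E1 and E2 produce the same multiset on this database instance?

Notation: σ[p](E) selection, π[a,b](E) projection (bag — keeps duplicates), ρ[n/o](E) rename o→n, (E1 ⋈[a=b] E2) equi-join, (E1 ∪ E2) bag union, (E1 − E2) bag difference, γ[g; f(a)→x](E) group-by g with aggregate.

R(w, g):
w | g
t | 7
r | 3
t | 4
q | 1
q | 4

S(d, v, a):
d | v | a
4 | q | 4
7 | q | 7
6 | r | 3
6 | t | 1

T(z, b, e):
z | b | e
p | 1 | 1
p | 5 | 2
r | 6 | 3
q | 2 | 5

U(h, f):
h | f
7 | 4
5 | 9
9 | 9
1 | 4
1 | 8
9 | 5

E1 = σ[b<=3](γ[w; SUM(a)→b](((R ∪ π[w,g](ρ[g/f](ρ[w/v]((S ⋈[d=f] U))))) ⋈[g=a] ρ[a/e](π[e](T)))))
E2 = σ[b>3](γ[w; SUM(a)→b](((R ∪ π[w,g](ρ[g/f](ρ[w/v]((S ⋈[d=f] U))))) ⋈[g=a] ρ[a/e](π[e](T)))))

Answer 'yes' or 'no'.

E1 subexpression sizes:
  R → 5
  S → 4
  U → 6
  (S ⋈[d=f] U) → 2
  ρ[w/v]((S ⋈[d=f] U)) → 2
  ρ[g/f](ρ[w/v]((S ⋈[d=f] U))) → 2
  π[w,g](ρ[g/f](ρ[w/v]((S ⋈[d=f] U)))) → 2
  (R ∪ π[w,g](ρ[g/f](ρ[w/v]((S ⋈[d=f] U))))) → 7
  T → 4
  π[e](T) → 4
  ρ[a/e](π[e](T)) → 4
  ((R ∪ π[w,g](ρ[g/f](ρ[w/v]((S ⋈[d=f] U))))) ⋈[g=a] ρ[a/e](π[e](T))) → 2
  γ[w; SUM(a)→b](((R ∪ π[w,g](ρ[g/f](ρ[w/v]((S ⋈[d=f] U))))) ⋈[g=a] ρ[a/e](π[e](T)))) → 2
  σ[b<=3](γ[w; SUM(a)→b](((R ∪ π[w,g](ρ[g/f](ρ[w/v]((S ⋈[d=f] U))))) ⋈[g=a] ρ[a/e](π[e](T))))) → 2
E2 subexpression sizes:
  R → 5
  S → 4
  U → 6
  (S ⋈[d=f] U) → 2
  ρ[w/v]((S ⋈[d=f] U)) → 2
  ρ[g/f](ρ[w/v]((S ⋈[d=f] U))) → 2
  π[w,g](ρ[g/f](ρ[w/v]((S ⋈[d=f] U)))) → 2
  (R ∪ π[w,g](ρ[g/f](ρ[w/v]((S ⋈[d=f] U))))) → 7
  T → 4
  π[e](T) → 4
  ρ[a/e](π[e](T)) → 4
  ((R ∪ π[w,g](ρ[g/f](ρ[w/v]((S ⋈[d=f] U))))) ⋈[g=a] ρ[a/e](π[e](T))) → 2
  γ[w; SUM(a)→b](((R ∪ π[w,g](ρ[g/f](ρ[w/v]((S ⋈[d=f] U))))) ⋈[g=a] ρ[a/e](π[e](T)))) → 2
  σ[b>3](γ[w; SUM(a)→b](((R ∪ π[w,g](ρ[g/f](ρ[w/v]((S ⋈[d=f] U))))) ⋈[g=a] ρ[a/e](π[e](T))))) → 0

E1 result:
w | b
q | 1
r | 3
E2 result:
w | b
(0 rows)
Witness: ('r', 3) appears 1× in E1 but 0× in E2.

no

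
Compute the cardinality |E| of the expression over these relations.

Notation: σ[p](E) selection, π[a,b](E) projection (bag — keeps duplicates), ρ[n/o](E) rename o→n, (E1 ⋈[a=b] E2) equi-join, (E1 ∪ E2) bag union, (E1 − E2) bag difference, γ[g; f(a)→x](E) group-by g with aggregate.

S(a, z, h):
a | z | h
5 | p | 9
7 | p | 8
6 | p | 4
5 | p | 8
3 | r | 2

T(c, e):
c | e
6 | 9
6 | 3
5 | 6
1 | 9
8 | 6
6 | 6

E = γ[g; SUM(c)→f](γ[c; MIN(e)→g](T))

Row counts bottom-up:
  T → 6
  γ[c; MIN(e)→g](T) → 4
  γ[g; SUM(c)→f](γ[c; MIN(e)→g](T)) → 3

|E| = 3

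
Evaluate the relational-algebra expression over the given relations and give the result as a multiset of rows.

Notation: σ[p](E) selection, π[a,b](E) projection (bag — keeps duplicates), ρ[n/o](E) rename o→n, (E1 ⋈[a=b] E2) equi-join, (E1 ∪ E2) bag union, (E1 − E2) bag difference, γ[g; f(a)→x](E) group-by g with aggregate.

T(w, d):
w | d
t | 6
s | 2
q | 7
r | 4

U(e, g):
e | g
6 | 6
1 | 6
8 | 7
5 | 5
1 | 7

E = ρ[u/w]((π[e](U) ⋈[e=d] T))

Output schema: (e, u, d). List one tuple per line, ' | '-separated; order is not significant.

Per-node cardinality:
  U → 5
  π[e](U) → 5
  T → 4
  (π[e](U) ⋈[e=d] T) → 1
  ρ[u/w]((π[e](U) ⋈[e=d] T)) → 1

== RESULT ==
e | u | d
6 | t | 6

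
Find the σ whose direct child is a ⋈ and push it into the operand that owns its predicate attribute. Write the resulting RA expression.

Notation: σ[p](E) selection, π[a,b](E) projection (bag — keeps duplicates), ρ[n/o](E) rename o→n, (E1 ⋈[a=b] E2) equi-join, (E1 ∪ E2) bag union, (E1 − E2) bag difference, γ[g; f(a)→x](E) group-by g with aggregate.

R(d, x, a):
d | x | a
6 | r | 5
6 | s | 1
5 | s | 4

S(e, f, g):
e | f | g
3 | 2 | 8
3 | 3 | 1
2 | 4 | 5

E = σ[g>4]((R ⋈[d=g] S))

σ filters on g, owned by the right side.
E' = (R ⋈[d=g] σ[g>4](S))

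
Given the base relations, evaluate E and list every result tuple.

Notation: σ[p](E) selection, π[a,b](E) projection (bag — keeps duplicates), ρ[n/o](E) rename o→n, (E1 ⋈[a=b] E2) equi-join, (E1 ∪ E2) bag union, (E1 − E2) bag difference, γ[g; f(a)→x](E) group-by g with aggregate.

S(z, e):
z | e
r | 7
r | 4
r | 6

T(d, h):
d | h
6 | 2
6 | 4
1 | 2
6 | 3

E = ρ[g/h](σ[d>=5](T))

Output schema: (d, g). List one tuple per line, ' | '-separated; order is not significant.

Stepwise |·|:
  T → 4
  σ[d>=5](T) → 3
  ρ[g/h](σ[d>=5](T)) → 3

== RESULT ==
d | g
6 | 2
6 | 3
6 | 4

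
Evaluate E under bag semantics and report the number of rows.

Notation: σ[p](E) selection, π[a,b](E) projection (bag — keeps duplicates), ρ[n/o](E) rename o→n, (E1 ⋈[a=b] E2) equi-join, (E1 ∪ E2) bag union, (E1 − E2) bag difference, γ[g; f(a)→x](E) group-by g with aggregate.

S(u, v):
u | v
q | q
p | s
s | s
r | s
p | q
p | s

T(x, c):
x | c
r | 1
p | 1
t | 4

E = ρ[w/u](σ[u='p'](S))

Subexpression sizes:
  S → 6
  σ[u='p'](S) → 3
  ρ[w/u](σ[u='p'](S)) → 3

|E| = 3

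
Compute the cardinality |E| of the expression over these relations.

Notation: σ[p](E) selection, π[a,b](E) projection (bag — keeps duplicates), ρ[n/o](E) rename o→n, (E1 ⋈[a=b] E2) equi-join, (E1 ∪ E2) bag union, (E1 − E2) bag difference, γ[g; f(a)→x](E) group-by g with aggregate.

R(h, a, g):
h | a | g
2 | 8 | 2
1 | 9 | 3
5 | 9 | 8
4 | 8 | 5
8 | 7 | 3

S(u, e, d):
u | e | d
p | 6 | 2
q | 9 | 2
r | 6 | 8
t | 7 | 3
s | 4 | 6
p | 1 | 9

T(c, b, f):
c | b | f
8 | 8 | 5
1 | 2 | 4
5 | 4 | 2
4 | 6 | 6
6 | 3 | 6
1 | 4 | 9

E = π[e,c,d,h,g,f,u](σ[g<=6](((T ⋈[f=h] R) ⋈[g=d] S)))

Subexpression sizes:
  T → 6
  R → 5
  (T ⋈[f=h] R) → 3
  S → 6
  ((T ⋈[f=h] R) ⋈[g=d] S) → 3
  σ[g<=6](((T ⋈[f=h] R) ⋈[g=d] S)) → 2
  π[e,c,d,h,g,f,u](σ[g<=6](((T ⋈[f=h] R) ⋈[g=d] S))) → 2

|E| = 2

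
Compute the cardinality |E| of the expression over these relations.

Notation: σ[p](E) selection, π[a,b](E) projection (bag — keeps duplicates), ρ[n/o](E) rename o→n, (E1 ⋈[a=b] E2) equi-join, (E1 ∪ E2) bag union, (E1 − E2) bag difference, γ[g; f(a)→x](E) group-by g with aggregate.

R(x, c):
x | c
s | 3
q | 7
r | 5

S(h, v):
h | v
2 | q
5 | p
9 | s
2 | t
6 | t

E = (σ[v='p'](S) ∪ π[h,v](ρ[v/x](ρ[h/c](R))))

Subexpression sizes:
  S → 5
  σ[v='p'](S) → 1
  R → 3
  ρ[h/c](R) → 3
  ρ[v/x](ρ[h/c](R)) → 3
  π[h,v](ρ[v/x](ρ[h/c](R))) → 3
  (σ[v='p'](S) ∪ π[h,v](ρ[v/x](ρ[h/c](R)))) → 4

|E| = 4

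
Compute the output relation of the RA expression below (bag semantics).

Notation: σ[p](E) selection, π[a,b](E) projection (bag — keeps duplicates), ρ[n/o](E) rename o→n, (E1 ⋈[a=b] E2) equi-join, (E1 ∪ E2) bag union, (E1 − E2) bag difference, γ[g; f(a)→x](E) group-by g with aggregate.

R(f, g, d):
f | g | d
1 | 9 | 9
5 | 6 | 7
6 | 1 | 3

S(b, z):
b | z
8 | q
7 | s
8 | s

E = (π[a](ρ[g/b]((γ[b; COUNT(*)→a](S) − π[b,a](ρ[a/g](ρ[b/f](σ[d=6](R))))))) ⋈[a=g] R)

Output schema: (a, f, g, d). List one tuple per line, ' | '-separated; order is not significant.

Subexpression sizes:
  S → 3
  γ[b; COUNT(*)→a](S) → 2
  R → 3
  σ[d=6](R) → 0
  ρ[b/f](σ[d=6](R)) → 0
  ρ[a/g](ρ[b/f](σ[d=6](R))) → 0
  π[b,a](ρ[a/g](ρ[b/f](σ[d=6](R)))) → 0
  (γ[b; COUNT(*)→a](S) − π[b,a](ρ[a/g](ρ[b/f](σ[d=6](R))))) → 2
  ρ[g/b]((γ[b; COUNT(*)→a](S) − π[b,a](ρ[a/g](ρ[b/f](σ[d=6](R)))))) → 2
  π[a](ρ[g/b]((γ[b; COUNT(*)→a](S) − π[b,a](ρ[a/g](ρ[b/f](σ[d=6](R))))))) → 2
  R → 3
  (π[a](ρ[g/b]((γ[b; COUNT(*)→a](S) − π[b,a](ρ[a/g](ρ[b/f](σ[d=6](R))))))) ⋈[a=g] R) → 1

== RESULT ==
a | f | g | d
1 | 6 | 1 | 3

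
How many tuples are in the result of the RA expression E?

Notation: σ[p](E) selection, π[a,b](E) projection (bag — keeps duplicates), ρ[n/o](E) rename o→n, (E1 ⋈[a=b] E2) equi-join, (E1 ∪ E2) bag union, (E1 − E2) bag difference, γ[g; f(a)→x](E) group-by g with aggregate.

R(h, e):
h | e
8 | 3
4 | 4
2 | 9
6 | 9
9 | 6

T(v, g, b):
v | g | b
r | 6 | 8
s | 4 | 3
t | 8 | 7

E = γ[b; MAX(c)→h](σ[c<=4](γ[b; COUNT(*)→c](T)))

Row counts bottom-up:
  T → 3
  γ[b; COUNT(*)→c](T) → 3
  σ[c<=4](γ[b; COUNT(*)→c](T)) → 3
  γ[b; MAX(c)→h](σ[c<=4](γ[b; COUNT(*)→c](T))) → 3

|E| = 3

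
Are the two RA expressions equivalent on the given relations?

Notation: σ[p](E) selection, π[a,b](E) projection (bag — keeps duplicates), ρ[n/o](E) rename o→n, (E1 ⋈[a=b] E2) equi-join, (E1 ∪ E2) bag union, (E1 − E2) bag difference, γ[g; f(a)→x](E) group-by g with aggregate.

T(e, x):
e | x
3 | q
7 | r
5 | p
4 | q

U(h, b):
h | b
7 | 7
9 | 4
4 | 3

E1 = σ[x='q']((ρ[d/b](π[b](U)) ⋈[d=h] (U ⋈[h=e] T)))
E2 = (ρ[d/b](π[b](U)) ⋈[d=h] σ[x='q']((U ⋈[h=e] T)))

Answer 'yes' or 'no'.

E1 stepwise |·|:
  U → 3
  π[b](U) → 3
  ρ[d/b](π[b](U)) → 3
  U → 3
  T → 4
  (U ⋈[h=e] T) → 2
  (ρ[d/b](π[b](U)) ⋈[d=h] (U ⋈[h=e] T)) → 2
  σ[x='q']((ρ[d/b](π[b](U)) ⋈[d=h] (U ⋈[h=e] T))) → 1
E2 stepwise |·|:
  U → 3
  π[b](U) → 3
  ρ[d/b](π[b](U)) → 3
  U → 3
  T → 4
  (U ⋈[h=e] T) → 2
  σ[x='q']((U ⋈[h=e] T)) → 1
  (ρ[d/b](π[b](U)) ⋈[d=h] σ[x='q']((U ⋈[h=e] T))) → 1

E1 and E2 produce the same multiset:
d | h | b | e | x
4 | 4 | 3 | 4 | q

yes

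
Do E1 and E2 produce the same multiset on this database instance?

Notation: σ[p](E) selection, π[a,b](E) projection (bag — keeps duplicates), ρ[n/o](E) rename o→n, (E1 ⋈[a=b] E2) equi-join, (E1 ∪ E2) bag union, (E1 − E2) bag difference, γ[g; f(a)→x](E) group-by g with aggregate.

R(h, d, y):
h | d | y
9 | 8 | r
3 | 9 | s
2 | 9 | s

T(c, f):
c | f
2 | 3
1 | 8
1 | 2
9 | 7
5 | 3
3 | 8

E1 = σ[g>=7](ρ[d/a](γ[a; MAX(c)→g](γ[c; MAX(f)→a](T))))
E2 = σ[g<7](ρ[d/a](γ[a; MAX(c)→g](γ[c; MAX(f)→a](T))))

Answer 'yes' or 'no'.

E1 subexpression sizes:
  T → 6
  γ[c; MAX(f)→a](T) → 5
  γ[a; MAX(c)→g](γ[c; MAX(f)→a](T)) → 3
  ρ[d/a](γ[a; MAX(c)→g](γ[c; MAX(f)→a](T))) → 3
  σ[g>=7](ρ[d/a](γ[a; MAX(c)→g](γ[c; MAX(f)→a](T)))) → 1
E2 subexpression sizes:
  T → 6
  γ[c; MAX(f)→a](T) → 5
  γ[a; MAX(c)→g](γ[c; MAX(f)→a](T)) → 3
  ρ[d/a](γ[a; MAX(c)→g](γ[c; MAX(f)→a](T))) → 3
  σ[g<7](ρ[d/a](γ[a; MAX(c)→g](γ[c; MAX(f)→a](T)))) → 2

E1 result:
d | g
7 | 9
E2 result:
d | g
3 | 5
8 | 3
Witness: (7, 9) appears 1× in E1 but 0× in E2.

no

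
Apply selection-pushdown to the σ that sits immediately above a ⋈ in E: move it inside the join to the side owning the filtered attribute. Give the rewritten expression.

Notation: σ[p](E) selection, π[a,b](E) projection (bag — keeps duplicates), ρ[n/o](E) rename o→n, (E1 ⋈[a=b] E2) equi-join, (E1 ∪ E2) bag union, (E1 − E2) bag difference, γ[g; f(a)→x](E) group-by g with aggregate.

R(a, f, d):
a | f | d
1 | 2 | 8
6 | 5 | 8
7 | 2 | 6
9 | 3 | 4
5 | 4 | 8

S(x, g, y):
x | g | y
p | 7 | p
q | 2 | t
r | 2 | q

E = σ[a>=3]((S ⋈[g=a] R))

σ filters on a, owned by the right side.
E' = (S ⋈[g=a] σ[a>=3](R))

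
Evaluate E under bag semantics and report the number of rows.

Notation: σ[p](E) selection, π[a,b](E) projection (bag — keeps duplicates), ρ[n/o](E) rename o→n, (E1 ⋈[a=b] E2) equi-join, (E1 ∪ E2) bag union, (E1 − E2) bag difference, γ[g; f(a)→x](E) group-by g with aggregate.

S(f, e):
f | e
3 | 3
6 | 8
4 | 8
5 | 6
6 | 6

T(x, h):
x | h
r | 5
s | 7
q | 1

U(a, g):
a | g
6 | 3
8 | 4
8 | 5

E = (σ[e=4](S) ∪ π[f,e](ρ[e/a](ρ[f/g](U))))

Subexpression sizes:
  S → 5
  σ[e=4](S) → 0
  U → 3
  ρ[f/g](U) → 3
  ρ[e/a](ρ[f/g](U)) → 3
  π[f,e](ρ[e/a](ρ[f/g](U))) → 3
  (σ[e=4](S) ∪ π[f,e](ρ[e/a](ρ[f/g](U)))) → 3

|E| = 3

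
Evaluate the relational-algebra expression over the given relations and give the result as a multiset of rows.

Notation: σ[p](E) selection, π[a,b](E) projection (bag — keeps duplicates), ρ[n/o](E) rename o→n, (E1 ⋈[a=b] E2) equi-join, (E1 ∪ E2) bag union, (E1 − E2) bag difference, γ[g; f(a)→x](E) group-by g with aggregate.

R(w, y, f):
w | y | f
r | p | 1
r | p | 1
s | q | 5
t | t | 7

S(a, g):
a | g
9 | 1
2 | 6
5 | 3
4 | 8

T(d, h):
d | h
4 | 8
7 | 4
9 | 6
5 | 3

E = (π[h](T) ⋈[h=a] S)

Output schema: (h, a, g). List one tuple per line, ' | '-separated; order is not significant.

Row counts bottom-up:
  T → 4
  π[h](T) → 4
  S → 4
  (π[h](T) ⋈[h=a] S) → 1

== RESULT ==
h | a | g
4 | 4 | 8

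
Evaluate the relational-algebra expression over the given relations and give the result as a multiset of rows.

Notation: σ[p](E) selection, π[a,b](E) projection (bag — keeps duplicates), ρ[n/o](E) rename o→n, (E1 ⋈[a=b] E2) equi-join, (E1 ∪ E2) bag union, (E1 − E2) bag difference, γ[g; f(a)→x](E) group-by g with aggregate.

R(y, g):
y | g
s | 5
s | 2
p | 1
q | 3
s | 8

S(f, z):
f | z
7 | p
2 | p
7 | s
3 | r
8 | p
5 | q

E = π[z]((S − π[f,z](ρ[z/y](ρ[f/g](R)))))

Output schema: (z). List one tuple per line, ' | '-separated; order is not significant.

Per-node cardinality:
  S → 6
  R → 5
  ρ[f/g](R) → 5
  ρ[z/y](ρ[f/g](R)) → 5
  π[f,z](ρ[z/y](ρ[f/g](R))) → 5
  (S − π[f,z](ρ[z/y](ρ[f/g](R)))) → 6
  π[z]((S − π[f,z](ρ[z/y](ρ[f/g](R))))) → 6

== RESULT ==
z
p
p
p
q
r
s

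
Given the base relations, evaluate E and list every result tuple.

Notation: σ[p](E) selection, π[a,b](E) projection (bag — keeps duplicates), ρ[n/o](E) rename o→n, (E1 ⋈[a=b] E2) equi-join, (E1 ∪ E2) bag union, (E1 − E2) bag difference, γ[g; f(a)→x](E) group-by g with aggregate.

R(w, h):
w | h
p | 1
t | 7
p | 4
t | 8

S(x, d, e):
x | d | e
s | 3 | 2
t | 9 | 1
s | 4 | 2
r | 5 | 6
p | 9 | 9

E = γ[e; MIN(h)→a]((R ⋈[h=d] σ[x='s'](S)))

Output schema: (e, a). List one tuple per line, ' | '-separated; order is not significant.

Row counts bottom-up:
  R → 4
  S → 5
  σ[x='s'](S) → 2
  (R ⋈[h=d] σ[x='s'](S)) → 1
  γ[e; MIN(h)→a]((R ⋈[h=d] σ[x='s'](S))) → 1

== RESULT ==
e | a
2 | 4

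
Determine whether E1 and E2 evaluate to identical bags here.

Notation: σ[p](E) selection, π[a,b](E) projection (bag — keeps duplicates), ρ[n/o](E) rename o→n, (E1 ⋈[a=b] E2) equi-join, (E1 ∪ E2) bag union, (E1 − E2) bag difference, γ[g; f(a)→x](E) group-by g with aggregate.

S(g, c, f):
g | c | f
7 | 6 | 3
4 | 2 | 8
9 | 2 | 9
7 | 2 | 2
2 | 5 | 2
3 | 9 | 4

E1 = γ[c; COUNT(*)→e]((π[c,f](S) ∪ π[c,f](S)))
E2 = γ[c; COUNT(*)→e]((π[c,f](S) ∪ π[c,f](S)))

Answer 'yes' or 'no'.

E1 row counts bottom-up:
  S → 6
  π[c,f](S) → 6
  S → 6
  π[c,f](S) → 6
  (π[c,f](S) ∪ π[c,f](S)) → 12
  γ[c; COUNT(*)→e]((π[c,f](S) ∪ π[c,f](S))) → 4
E2 row counts bottom-up:
  S → 6
  π[c,f](S) → 6
  S → 6
  π[c,f](S) → 6
  (π[c,f](S) ∪ π[c,f](S)) → 12
  γ[c; COUNT(*)→e]((π[c,f](S) ∪ π[c,f](S))) → 4

E1 and E2 produce the same multiset:
c | e
2 | 6
5 | 2
6 | 2
9 | 2

yes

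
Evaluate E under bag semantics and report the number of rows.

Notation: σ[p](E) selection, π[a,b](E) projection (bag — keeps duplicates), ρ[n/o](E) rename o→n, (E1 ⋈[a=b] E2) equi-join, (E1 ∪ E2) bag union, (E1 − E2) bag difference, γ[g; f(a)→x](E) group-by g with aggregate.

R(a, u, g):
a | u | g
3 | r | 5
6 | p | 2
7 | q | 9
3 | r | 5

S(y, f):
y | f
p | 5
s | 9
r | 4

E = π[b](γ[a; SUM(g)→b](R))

Row counts bottom-up:
  R → 4
  γ[a; SUM(g)→b](R) → 3
  π[b](γ[a; SUM(g)→b](R)) → 3

|E| = 3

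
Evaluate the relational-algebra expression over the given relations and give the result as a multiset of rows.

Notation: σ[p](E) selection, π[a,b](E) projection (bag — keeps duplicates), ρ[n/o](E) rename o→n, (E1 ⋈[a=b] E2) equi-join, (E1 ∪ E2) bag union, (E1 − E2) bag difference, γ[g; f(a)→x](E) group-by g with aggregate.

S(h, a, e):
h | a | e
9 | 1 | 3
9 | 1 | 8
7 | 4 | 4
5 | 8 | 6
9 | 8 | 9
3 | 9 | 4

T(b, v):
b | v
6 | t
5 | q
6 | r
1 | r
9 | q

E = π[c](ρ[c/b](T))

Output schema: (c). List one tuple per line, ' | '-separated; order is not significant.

Stepwise |·|:
  T → 5
  ρ[c/b](T) → 5
  π[c](ρ[c/b](T)) → 5

== RESULT ==
c
1
5
6
6
9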